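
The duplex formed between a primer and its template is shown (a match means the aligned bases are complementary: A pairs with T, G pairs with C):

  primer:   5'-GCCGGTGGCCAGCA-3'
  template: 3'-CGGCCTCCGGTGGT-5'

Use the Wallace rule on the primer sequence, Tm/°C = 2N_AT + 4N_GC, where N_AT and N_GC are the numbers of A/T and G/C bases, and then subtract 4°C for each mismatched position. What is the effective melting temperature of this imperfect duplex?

42°C

Primer base counts: A=2, T=1, G=6, C=5 → A+T=3, G+C=11
Perfect-match Tm = 2(3) + 4(11) = 6 + 44 = 50°C
Mismatches (positions where the bases are not complementary): 2 (at positions 6, 12)
Effective Tm = 50 − 2×4 = 50 − 8 = 42°C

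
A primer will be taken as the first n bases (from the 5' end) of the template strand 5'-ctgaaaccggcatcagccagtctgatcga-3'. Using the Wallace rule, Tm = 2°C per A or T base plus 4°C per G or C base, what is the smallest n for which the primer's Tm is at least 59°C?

n = 19

First 18 bases: CTGAAACCGGCATCAGCC → Tm = 58°C (< 59°C)
First 19 bases: CTGAAACCGGCATCAGCCA → Tm = 60°C (≥ 59°C)
Each additional base adds 2°C (A/T) or 4°C (G/C), so Tm is non-decreasing in n; n = 19 is the first length to reach 59°C.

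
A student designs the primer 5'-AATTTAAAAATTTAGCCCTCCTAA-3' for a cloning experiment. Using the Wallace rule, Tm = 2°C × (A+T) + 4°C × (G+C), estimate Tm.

60°C

Scanning the sequence gives C=5, T=8, A=10, G=1.
A+T = 18, G+C = 6
Tm = 2(18) + 4(6) = 36 + 24 = 60°C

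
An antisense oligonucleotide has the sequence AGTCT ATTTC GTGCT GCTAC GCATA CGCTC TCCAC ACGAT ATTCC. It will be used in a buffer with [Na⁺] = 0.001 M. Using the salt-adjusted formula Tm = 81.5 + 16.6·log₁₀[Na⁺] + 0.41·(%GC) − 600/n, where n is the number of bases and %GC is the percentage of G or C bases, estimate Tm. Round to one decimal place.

38.4°C

Length n = 45. A=9, C=15, G=7, T=14
G+C = 22, so %GC = 22/45 × 100 = 48.889%
Salt term: 16.6 × (-3) = -49.8
GC term: 0.41 × 48.889 = 20.044; length term: −600/45 = −13.333
Tm = 81.5 + (-49.8) + 20.044 − 13.333 = 38.411 → 38.4°C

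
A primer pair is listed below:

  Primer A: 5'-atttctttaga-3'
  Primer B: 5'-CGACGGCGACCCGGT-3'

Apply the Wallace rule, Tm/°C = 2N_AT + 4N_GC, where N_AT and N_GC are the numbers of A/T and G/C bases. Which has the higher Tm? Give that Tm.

Primer B, 54°C

Primer A: A+T=9, G+C=2 → Tm = 2(9)+4(2) = 26°C
Primer B: A+T=3, G+C=12 → Tm = 2(3)+4(12) = 54°C
26°C vs 54°C → primer B is higher.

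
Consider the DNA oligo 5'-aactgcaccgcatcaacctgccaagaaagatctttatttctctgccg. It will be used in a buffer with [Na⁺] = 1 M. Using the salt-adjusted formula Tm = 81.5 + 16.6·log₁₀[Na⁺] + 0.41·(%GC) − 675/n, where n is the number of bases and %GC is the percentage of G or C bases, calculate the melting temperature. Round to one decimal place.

86.3°C

Length n = 47. Counting bases: T=12, C=15, G=7, A=13
G+C = 22, so %GC = 22/47 × 100 = 46.809%
Salt term: 16.6 × (0) = 0
GC term: 0.41 × 46.809 = 19.192; length term: −675/47 = −14.362
Tm = 81.5 + (0) + 19.192 − 14.362 = 86.33 → 86.3°C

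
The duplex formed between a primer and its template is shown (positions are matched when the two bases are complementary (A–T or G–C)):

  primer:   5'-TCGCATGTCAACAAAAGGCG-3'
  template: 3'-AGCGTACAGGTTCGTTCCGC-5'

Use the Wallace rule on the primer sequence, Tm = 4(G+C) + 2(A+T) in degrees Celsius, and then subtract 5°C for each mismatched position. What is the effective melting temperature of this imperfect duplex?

40°C

Primer base counts: A=7, T=3, G=5, C=5 → A+T=10, G+C=10
Perfect-match Tm = 2(10) + 4(10) = 20 + 40 = 60°C
Mismatches (positions where the bases are not complementary): 4 (at positions 10, 12, 13, 14)
Effective Tm = 60 − 4×5 = 60 − 20 = 40°C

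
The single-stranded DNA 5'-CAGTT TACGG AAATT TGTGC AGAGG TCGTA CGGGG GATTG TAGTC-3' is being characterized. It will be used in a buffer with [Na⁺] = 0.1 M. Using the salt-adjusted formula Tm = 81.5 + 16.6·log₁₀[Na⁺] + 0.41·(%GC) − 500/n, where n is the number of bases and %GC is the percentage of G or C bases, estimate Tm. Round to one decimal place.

73.8°C

Length n = 45. Counting bases: C=6, G=16, A=10, T=13
G+C = 22, so %GC = 22/45 × 100 = 48.889%
Salt term: 16.6 × (-1) = -16.6
GC term: 0.41 × 48.889 = 20.044; length term: −500/45 = −11.111
Tm = 81.5 + (-16.6) + 20.044 − 11.111 = 73.833 → 73.8°C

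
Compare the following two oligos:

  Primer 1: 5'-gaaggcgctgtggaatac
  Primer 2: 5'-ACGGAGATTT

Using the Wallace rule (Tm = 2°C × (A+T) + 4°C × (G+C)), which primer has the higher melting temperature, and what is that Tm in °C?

Primer 1, 56°C

Primer 1: A+T=8, G+C=10 → Tm = 2(8)+4(10) = 56°C
Primer 2: A+T=6, G+C=4 → Tm = 2(6)+4(4) = 28°C
56°C vs 28°C → primer 1 is higher.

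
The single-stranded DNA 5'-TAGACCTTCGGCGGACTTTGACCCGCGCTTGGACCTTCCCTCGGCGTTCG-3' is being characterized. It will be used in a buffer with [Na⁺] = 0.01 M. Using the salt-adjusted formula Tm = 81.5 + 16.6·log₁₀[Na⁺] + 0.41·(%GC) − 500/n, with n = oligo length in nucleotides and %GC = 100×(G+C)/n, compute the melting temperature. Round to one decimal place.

Length n = 50. Counting bases: G=14, A=5, T=13, C=18
G+C = 32, so %GC = 32/50 × 100 = 64%
Salt term: 16.6 × (-2) = -33.2
GC term: 0.41 × 64 = 26.24; length term: −500/50 = −10
Tm = 81.5 + (-33.2) + 26.24 − 10 = 64.54 → 64.5°C

64.5°C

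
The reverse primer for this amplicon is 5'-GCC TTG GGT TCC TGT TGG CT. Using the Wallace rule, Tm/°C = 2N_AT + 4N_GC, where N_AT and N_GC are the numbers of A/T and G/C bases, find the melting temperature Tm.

64°C

G=7, C=5, T=8, A=0
So N_AT = 8 and N_GC = 12.
Tm = 2(8) + 4(12) = 16 + 48 = 64°C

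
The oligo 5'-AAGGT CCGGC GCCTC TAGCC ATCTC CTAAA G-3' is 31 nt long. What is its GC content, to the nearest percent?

58%

Base counts: A=7, C=11, G=7, T=6
G+C = 7 + 11 = 18 out of 31 bases
%GC = 18/31 × 100 = 58.06% ≈ 58%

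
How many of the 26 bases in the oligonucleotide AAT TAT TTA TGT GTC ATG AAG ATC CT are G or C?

Scanning the sequence gives C=3, A=8, G=4, T=11.
Total G or C: 4 + 3 = 7

7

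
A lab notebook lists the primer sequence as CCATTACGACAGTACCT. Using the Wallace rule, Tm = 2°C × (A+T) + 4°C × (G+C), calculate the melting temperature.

Scanning the sequence gives C=6, A=5, G=2, T=4.
AT pairs contribute 9, GC pairs contribute 8.
Tm = 4·8 + 2·9 = 32 + 18 = 50°C

50°C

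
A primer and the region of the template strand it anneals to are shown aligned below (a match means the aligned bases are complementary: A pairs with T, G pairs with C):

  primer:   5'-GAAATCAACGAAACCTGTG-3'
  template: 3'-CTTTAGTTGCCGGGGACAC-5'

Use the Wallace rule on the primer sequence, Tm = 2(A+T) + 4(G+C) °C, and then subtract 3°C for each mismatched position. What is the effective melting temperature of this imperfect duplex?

Primer base counts: A=8, T=3, G=4, C=4 → A+T=11, G+C=8
Perfect-match Tm = 2(11) + 4(8) = 22 + 32 = 54°C
Mismatches (positions where the bases are not complementary): 3 (at positions 11, 12, 13)
Effective Tm = 54 − 3×3 = 54 − 9 = 45°C

45°C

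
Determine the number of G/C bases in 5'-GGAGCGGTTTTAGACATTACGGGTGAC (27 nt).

Scanning the sequence gives G=10, T=7, A=6, C=4.
G+C = 10 + 4 = 14

14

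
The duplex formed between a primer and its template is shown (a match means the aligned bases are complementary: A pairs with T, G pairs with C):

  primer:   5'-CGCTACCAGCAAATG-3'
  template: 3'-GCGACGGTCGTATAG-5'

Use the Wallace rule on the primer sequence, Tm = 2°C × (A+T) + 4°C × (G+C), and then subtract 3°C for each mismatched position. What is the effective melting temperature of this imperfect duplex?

37°C

Primer base counts: A=5, T=2, G=3, C=5 → A+T=7, G+C=8
Perfect-match Tm = 2(7) + 4(8) = 14 + 32 = 46°C
Mismatches (positions where the bases are not complementary): 3 (at positions 5, 12, 15)
Effective Tm = 46 − 3×3 = 46 − 9 = 37°C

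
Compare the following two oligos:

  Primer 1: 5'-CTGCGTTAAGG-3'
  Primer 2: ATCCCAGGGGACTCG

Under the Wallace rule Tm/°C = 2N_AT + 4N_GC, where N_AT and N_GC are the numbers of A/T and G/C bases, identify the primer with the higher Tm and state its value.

Primer 2, 50°C

Primer 1: A+T=5, G+C=6 → Tm = 2(5)+4(6) = 34°C
Primer 2: A+T=5, G+C=10 → Tm = 2(5)+4(10) = 50°C
34°C vs 50°C → primer 2 is higher.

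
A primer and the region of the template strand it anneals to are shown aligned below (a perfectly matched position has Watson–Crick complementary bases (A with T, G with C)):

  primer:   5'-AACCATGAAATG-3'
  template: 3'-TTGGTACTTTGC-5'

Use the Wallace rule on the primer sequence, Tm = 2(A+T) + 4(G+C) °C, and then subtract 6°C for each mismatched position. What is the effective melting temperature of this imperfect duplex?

26°C

Primer base counts: A=6, T=2, G=2, C=2 → A+T=8, G+C=4
Perfect-match Tm = 2(8) + 4(4) = 16 + 16 = 32°C
Mismatches (positions where the bases are not complementary): 1 (at position 11)
Effective Tm = 32 − 1×6 = 32 − 6 = 26°C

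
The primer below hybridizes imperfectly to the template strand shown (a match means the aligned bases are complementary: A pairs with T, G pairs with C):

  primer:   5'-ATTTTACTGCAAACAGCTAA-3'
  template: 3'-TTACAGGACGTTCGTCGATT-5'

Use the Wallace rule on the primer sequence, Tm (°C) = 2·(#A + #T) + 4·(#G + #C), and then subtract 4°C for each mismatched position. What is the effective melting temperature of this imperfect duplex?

Primer base counts: A=8, T=6, G=2, C=4 → A+T=14, G+C=6
Perfect-match Tm = 2(14) + 4(6) = 28 + 24 = 52°C
Mismatches (positions where the bases are not complementary): 4 (at positions 2, 4, 6, 13)
Effective Tm = 52 − 4×4 = 52 − 16 = 36°C

36°C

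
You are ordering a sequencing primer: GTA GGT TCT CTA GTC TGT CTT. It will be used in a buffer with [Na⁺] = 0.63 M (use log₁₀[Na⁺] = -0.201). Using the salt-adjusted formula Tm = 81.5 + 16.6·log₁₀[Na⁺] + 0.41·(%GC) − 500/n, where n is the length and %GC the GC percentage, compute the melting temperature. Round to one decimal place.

71.9°C

Length n = 21. Scanning the sequence gives T=10, C=4, G=5, A=2.
G+C = 9, so %GC = 9/21 × 100 = 42.857%
Salt term: 16.6 × (-0.201) = -3.337
GC term: 0.41 × 42.857 = 17.571; length term: −500/21 = −23.81
Tm = 81.5 + (-3.337) + 17.571 − 23.81 = 71.924 → 71.9°C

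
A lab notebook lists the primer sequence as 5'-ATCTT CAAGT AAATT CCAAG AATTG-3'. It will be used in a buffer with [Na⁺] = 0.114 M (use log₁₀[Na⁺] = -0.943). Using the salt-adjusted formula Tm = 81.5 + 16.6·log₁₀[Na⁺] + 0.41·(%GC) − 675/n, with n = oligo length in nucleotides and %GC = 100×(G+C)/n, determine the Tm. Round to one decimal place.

50.3°C

Length n = 25. G=3, T=8, C=4, A=10
G+C = 7, so %GC = 7/25 × 100 = 28%
Salt term: 16.6 × (-0.943) = -15.654
GC term: 0.41 × 28 = 11.48; length term: −675/25 = −27
Tm = 81.5 + (-15.654) + 11.48 − 27 = 50.326 → 50.3°C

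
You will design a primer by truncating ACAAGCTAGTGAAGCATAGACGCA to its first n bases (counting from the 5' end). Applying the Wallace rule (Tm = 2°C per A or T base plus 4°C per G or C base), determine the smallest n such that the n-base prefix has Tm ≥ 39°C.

First 13 bases: ACAAGCTAGTGAA → Tm = 36°C (< 39°C)
First 14 bases: ACAAGCTAGTGAAG → Tm = 40°C (≥ 39°C)
Each additional base adds 2°C (A/T) or 4°C (G/C), so Tm is non-decreasing in n; n = 14 is the first length to reach 39°C.

n = 14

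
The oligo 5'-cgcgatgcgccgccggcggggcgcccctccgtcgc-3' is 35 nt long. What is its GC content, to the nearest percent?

Scanning the sequence gives A=1, G=14, C=17, T=3.
G+C = 14 + 17 = 31 out of 35 bases
%GC = 31/35 × 100 = 88.57% ≈ 89%

89%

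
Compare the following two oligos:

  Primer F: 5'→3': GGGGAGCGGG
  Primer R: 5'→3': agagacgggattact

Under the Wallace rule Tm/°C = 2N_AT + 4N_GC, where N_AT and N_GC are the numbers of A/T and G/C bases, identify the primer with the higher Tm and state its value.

Primer F: A+T=1, G+C=9 → Tm = 2(1)+4(9) = 38°C
Primer R: A+T=8, G+C=7 → Tm = 2(8)+4(7) = 44°C
38°C vs 44°C → primer R is higher.

Primer R, 44°C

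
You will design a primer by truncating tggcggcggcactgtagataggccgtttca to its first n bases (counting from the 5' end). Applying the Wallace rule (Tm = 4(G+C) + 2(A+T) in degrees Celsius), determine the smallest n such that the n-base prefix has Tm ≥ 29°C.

n = 8

First 7 bases: TGGCGGC → Tm = 26°C (< 29°C)
First 8 bases: TGGCGGCG → Tm = 30°C (≥ 29°C)
Since every base adds ≥2°C, Tm only increases with n, so the threshold is first crossed at n = 8.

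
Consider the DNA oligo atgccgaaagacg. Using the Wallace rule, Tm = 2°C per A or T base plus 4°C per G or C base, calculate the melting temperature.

40°C

Counting bases: A=5, G=4, C=3, T=1
So N_AT = 6 and N_GC = 7.
Tm = 2×6 + 4×7 = 40°C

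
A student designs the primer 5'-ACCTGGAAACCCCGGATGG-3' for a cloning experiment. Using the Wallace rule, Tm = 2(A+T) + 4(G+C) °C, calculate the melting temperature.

Scanning the sequence gives G=6, C=6, T=2, A=5.
AT pairs contribute 7, GC pairs contribute 12.
Tm = 2×7 + 4×12 = 62°C

62°C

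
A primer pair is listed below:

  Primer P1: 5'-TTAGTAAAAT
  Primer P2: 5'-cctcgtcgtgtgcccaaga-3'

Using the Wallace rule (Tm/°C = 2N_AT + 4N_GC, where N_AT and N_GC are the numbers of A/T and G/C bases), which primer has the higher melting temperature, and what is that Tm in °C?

Primer P2, 62°C

Primer P1: A+T=9, G+C=1 → Tm = 2(9)+4(1) = 22°C
Primer P2: A+T=7, G+C=12 → Tm = 2(7)+4(12) = 62°C
22°C vs 62°C → primer P2 is higher.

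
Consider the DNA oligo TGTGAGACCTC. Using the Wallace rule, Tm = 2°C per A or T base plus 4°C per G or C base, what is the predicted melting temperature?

34°C

G=3, T=3, A=2, C=3
So N_AT = 5 and N_GC = 6.
Tm = 2×5 + 4×6 = 34°C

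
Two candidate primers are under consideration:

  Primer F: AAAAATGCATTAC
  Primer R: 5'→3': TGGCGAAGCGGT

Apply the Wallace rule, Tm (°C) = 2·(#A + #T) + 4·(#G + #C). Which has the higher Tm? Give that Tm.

Primer R, 40°C

Primer F: A+T=10, G+C=3 → Tm = 2(10)+4(3) = 32°C
Primer R: A+T=4, G+C=8 → Tm = 2(4)+4(8) = 40°C
32°C vs 40°C → primer R is higher.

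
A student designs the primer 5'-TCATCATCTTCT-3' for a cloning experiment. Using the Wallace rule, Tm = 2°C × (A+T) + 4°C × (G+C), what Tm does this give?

32°C

Scanning the sequence gives G=0, A=2, C=4, T=6.
AT pairs contribute 8, GC pairs contribute 4.
Tm = 4·4 + 2·8 = 16 + 16 = 32°C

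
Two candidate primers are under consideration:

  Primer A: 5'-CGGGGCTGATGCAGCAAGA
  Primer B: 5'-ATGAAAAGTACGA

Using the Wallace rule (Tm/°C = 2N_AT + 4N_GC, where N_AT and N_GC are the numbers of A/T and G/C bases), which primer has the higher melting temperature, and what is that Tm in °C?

Primer A, 62°C

Primer A: A+T=7, G+C=12 → Tm = 2(7)+4(12) = 62°C
Primer B: A+T=9, G+C=4 → Tm = 2(9)+4(4) = 34°C
62°C vs 34°C → primer A is higher.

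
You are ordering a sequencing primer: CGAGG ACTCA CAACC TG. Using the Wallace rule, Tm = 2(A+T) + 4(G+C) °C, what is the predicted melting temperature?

54°C

Base counts: C=6, G=4, T=2, A=5
So N_AT = 7 and N_GC = 10.
Tm = 2×7 + 4×10 = 54°C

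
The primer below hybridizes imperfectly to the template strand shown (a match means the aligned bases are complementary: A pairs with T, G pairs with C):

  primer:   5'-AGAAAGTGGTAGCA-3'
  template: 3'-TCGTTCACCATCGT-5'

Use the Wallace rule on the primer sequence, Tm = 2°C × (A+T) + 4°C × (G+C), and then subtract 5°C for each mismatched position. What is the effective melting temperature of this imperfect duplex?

35°C

Primer base counts: A=6, T=2, G=5, C=1 → A+T=8, G+C=6
Perfect-match Tm = 2(8) + 4(6) = 16 + 24 = 40°C
Mismatches (positions where the bases are not complementary): 1 (at position 3)
Effective Tm = 40 − 1×5 = 40 − 5 = 35°C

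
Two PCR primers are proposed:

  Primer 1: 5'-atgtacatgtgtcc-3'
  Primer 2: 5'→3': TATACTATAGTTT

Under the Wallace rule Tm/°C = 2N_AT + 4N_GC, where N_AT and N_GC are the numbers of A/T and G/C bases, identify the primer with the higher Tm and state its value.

Primer 1, 40°C

Primer 1: A+T=8, G+C=6 → Tm = 2(8)+4(6) = 40°C
Primer 2: A+T=11, G+C=2 → Tm = 2(11)+4(2) = 30°C
40°C vs 30°C → primer 1 is higher.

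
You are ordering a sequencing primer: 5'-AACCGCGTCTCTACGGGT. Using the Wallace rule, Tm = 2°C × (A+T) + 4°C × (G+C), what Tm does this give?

58°C

Scanning the sequence gives T=4, G=5, C=6, A=3.
AT pairs contribute 7, GC pairs contribute 11.
Tm = 2×7 + 4×11 = 58°C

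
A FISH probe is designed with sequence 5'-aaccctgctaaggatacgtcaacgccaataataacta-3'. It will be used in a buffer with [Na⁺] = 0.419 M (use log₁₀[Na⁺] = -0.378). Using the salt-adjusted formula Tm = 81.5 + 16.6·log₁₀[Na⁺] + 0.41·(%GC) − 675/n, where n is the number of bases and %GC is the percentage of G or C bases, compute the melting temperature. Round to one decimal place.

Length n = 37. Base counts: T=7, A=15, G=5, C=10
G+C = 15, so %GC = 15/37 × 100 = 40.541%
Salt term: 16.6 × (-0.378) = -6.275
GC term: 0.41 × 40.541 = 16.622; length term: −675/37 = −18.243
Tm = 81.5 + (-6.275) + 16.622 − 18.243 = 73.604 → 73.6°C

73.6°C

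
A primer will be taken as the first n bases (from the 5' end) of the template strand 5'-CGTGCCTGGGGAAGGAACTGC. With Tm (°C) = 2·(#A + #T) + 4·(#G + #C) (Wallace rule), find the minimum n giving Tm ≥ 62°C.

n = 19

First 18 bases: CGTGCCTGGGGAAGGAAC → Tm = 60°C (< 62°C)
First 19 bases: CGTGCCTGGGGAAGGAACT → Tm = 62°C (≥ 62°C)
Each additional base adds 2°C (A/T) or 4°C (G/C), so Tm is non-decreasing in n; n = 19 is the first length to reach 62°C.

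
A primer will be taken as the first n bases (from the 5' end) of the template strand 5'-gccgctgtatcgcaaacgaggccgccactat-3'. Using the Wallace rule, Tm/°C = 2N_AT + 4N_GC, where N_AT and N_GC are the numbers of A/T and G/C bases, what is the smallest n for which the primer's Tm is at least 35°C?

First 10 bases: GCCGCTGTAT → Tm = 32°C (< 35°C)
First 11 bases: GCCGCTGTATC → Tm = 36°C (≥ 35°C)
Each additional base adds 2°C (A/T) or 4°C (G/C), so Tm is non-decreasing in n; n = 11 is the first length to reach 35°C.

n = 11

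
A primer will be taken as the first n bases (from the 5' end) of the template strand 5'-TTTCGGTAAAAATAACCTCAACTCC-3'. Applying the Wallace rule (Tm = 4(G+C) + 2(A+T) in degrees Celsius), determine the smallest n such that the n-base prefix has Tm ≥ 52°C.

n = 20

First 19 bases: TTTCGGTAAAAATAACCTC → Tm = 50°C (< 52°C)
First 20 bases: TTTCGGTAAAAATAACCTCA → Tm = 52°C (≥ 52°C)
Each additional base adds 2°C (A/T) or 4°C (G/C), so Tm is non-decreasing in n; n = 20 is the first length to reach 52°C.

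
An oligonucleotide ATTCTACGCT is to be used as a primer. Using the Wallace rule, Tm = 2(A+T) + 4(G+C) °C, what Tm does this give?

Base counts: A=2, C=3, G=1, T=4
AT pairs contribute 6, GC pairs contribute 4.
Tm = 4·4 + 2·6 = 16 + 12 = 28°C

28°C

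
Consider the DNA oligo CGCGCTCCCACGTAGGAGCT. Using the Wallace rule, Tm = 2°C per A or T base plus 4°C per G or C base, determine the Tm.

68°C

Scanning the sequence gives C=8, G=6, A=3, T=3.
A+T = 6, G+C = 14
Tm = 2(6) + 4(14) = 12 + 56 = 68°C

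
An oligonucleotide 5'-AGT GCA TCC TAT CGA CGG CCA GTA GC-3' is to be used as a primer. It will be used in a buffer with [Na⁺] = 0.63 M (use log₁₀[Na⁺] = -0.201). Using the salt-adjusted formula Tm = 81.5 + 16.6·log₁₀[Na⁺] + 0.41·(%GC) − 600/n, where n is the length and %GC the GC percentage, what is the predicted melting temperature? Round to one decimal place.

Length n = 26. Scanning the sequence gives T=5, G=7, A=6, C=8.
G+C = 15, so %GC = 15/26 × 100 = 57.692%
Salt term: 16.6 × (-0.201) = -3.337
GC term: 0.41 × 57.692 = 23.654; length term: −600/26 = −23.077
Tm = 81.5 + (-3.337) + 23.654 − 23.077 = 78.74 → 78.7°C

78.7°C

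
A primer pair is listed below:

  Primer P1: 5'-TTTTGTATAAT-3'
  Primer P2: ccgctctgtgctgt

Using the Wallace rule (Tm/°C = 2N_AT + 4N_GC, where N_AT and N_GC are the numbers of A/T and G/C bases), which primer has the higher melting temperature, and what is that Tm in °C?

Primer P2, 46°C

Primer P1: A+T=10, G+C=1 → Tm = 2(10)+4(1) = 24°C
Primer P2: A+T=5, G+C=9 → Tm = 2(5)+4(9) = 46°C
24°C vs 46°C → primer P2 is higher.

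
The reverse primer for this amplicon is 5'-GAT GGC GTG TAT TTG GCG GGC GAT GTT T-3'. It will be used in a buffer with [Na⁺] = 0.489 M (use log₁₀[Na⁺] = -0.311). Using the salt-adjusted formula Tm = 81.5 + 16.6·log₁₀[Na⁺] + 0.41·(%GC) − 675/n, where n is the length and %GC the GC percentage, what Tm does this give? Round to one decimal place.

74.2°C

Length n = 28. T=10, C=3, G=12, A=3
G+C = 15, so %GC = 15/28 × 100 = 53.571%
Salt term: 16.6 × (-0.311) = -5.163
GC term: 0.41 × 53.571 = 21.964; length term: −675/28 = −24.107
Tm = 81.5 + (-5.163) + 21.964 − 24.107 = 74.194 → 74.2°C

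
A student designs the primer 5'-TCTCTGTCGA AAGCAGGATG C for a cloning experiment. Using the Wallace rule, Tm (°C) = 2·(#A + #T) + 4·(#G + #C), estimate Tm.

64°C

Counting bases: T=5, A=5, C=5, G=6
A+T = 10, G+C = 11
Tm = 2(10) + 4(11) = 20 + 44 = 64°C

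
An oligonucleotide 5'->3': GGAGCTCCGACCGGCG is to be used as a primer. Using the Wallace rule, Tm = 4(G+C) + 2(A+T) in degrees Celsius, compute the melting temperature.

Counting bases: A=2, C=6, G=7, T=1
A+T = 3, G+C = 13
Tm = 4·13 + 2·3 = 52 + 6 = 58°C

58°C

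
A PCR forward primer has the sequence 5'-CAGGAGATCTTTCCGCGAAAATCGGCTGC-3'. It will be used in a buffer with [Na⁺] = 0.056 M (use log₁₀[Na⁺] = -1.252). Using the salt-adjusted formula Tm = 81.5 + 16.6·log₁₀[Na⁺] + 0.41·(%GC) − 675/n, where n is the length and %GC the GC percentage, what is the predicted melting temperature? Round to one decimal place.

Length n = 29. Scanning the sequence gives A=7, T=6, C=8, G=8.
G+C = 16, so %GC = 16/29 × 100 = 55.172%
Salt term: 16.6 × (-1.252) = -20.783
GC term: 0.41 × 55.172 = 22.621; length term: −675/29 = −23.276
Tm = 81.5 + (-20.783) + 22.621 − 23.276 = 60.062 → 60.1°C

60.1°C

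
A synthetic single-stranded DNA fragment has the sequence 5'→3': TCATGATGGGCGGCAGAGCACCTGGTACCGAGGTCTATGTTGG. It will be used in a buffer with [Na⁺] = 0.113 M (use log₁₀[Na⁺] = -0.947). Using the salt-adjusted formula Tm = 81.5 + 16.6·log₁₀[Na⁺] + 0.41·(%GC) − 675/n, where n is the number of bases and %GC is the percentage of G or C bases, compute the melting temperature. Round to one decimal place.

Length n = 43. Scanning the sequence gives A=8, G=16, C=9, T=10.
G+C = 25, so %GC = 25/43 × 100 = 58.14%
Salt term: 16.6 × (-0.947) = -15.72
GC term: 0.41 × 58.14 = 23.837; length term: −675/43 = −15.698
Tm = 81.5 + (-15.72) + 23.837 − 15.698 = 73.919 → 73.9°C

73.9°C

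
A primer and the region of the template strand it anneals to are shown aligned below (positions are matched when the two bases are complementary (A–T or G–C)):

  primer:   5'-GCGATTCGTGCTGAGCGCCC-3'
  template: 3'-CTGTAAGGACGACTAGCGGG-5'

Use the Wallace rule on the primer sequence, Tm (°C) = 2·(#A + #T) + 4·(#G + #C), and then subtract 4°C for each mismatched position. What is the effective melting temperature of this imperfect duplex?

52°C

Primer base counts: A=2, T=4, G=7, C=7 → A+T=6, G+C=14
Perfect-match Tm = 2(6) + 4(14) = 12 + 56 = 68°C
Mismatches (positions where the bases are not complementary): 4 (at positions 2, 3, 8, 15)
Effective Tm = 68 − 4×4 = 68 − 16 = 52°C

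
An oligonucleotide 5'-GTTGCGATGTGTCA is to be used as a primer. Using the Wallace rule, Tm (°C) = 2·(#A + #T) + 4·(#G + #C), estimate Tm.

C=2, T=5, G=5, A=2
AT pairs contribute 7, GC pairs contribute 7.
Tm = 2(7) + 4(7) = 14 + 28 = 42°C

42°C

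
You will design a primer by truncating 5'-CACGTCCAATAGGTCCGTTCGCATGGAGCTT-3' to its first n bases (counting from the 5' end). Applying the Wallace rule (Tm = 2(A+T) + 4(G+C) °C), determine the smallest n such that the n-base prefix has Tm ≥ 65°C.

n = 21

First 20 bases: CACGTCCAATAGGTCCGTTC → Tm = 62°C (< 65°C)
First 21 bases: CACGTCCAATAGGTCCGTTCG → Tm = 66°C (≥ 65°C)
Each additional base adds 2°C (A/T) or 4°C (G/C), so Tm is non-decreasing in n; n = 21 is the first length to reach 65°C.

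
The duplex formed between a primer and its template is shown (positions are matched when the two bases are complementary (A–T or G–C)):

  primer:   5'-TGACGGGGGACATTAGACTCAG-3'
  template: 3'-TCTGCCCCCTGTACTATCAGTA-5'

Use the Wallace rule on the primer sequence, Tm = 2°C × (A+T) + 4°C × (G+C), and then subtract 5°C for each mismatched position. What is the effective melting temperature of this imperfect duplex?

Primer base counts: A=6, T=4, G=8, C=4 → A+T=10, G+C=12
Perfect-match Tm = 2(10) + 4(12) = 20 + 48 = 68°C
Mismatches (positions where the bases are not complementary): 5 (at positions 1, 14, 16, 18, 22)
Effective Tm = 68 − 5×5 = 68 − 25 = 43°C

43°C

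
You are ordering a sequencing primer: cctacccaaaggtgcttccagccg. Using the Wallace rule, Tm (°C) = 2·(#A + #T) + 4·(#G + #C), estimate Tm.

Base counts: A=5, C=10, G=5, T=4
AT pairs contribute 9, GC pairs contribute 15.
Tm = 2(9) + 4(15) = 18 + 60 = 78°C

78°C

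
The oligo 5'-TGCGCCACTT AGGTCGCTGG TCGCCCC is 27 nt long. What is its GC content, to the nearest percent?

70%

G=8, A=2, T=6, C=11
G+C = 8 + 11 = 19 out of 27 bases
%GC = 19/27 × 100 = 70.37% ≈ 70%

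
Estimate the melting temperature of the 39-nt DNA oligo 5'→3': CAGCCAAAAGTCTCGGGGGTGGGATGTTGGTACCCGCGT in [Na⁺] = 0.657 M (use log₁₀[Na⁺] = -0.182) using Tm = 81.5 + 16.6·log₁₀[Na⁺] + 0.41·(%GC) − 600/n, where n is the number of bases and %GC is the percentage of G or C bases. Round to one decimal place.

Length n = 39. T=8, C=9, A=7, G=15
G+C = 24, so %GC = 24/39 × 100 = 61.538%
Salt term: 16.6 × (-0.182) = -3.021
GC term: 0.41 × 61.538 = 25.231; length term: −600/39 = −15.385
Tm = 81.5 + (-3.021) + 25.231 − 15.385 = 88.325 → 88.3°C

88.3°C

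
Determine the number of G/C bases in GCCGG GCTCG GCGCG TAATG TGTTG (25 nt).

17

A=2, G=11, T=6, C=6
G+C = 11 + 6 = 17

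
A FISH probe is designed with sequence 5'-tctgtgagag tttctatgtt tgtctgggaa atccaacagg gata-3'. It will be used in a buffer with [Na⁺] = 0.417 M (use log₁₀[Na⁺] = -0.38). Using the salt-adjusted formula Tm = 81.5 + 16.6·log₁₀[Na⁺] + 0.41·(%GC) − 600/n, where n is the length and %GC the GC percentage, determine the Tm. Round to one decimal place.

78.3°C

Length n = 44. T=15, A=11, C=6, G=12
G+C = 18, so %GC = 18/44 × 100 = 40.909%
Salt term: 16.6 × (-0.38) = -6.308
GC term: 0.41 × 40.909 = 16.773; length term: −600/44 = −13.636
Tm = 81.5 + (-6.308) + 16.773 − 13.636 = 78.329 → 78.3°C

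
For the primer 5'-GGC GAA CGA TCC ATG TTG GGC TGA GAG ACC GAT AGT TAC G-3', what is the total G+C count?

C=8, A=10, T=8, G=14
G+C = 14 + 8 = 22

22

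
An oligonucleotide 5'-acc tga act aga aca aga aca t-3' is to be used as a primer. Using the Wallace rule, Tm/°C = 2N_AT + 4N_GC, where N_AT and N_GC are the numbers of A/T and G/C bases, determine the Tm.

60°C

Base counts: A=11, T=3, G=3, C=5
A+T = 14, G+C = 8
Tm = 2(14) + 4(8) = 28 + 32 = 60°C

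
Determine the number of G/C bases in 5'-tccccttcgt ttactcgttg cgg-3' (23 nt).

13

Scanning the sequence gives A=1, C=8, T=9, G=5.
G+C = 5 + 8 = 13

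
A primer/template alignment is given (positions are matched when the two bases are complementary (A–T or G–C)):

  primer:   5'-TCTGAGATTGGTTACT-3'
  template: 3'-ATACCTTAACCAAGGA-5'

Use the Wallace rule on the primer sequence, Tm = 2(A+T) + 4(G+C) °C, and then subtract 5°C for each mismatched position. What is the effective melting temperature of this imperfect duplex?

24°C

Primer base counts: A=3, T=7, G=4, C=2 → A+T=10, G+C=6
Perfect-match Tm = 2(10) + 4(6) = 20 + 24 = 44°C
Mismatches (positions where the bases are not complementary): 4 (at positions 2, 5, 6, 14)
Effective Tm = 44 − 4×5 = 44 − 20 = 24°C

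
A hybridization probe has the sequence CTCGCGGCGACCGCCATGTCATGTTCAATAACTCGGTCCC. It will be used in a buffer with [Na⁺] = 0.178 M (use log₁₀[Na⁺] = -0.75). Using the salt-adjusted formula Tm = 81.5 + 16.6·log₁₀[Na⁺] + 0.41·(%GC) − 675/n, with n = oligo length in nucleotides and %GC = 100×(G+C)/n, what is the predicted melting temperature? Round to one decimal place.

76.8°C

Length n = 40. Base counts: A=7, T=9, G=9, C=15
G+C = 24, so %GC = 24/40 × 100 = 60%
Salt term: 16.6 × (-0.75) = -12.45
GC term: 0.41 × 60 = 24.6; length term: −675/40 = −16.875
Tm = 81.5 + (-12.45) + 24.6 − 16.875 = 76.775 → 76.8°C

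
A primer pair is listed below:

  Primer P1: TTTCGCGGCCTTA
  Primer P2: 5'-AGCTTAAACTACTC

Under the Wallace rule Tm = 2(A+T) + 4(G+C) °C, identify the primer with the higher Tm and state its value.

Primer P1: A+T=6, G+C=7 → Tm = 2(6)+4(7) = 40°C
Primer P2: A+T=9, G+C=5 → Tm = 2(9)+4(5) = 38°C
40°C vs 38°C → primer P1 is higher.

Primer P1, 40°C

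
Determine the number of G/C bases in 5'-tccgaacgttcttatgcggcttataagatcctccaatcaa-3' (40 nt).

Base counts: C=11, T=12, G=6, A=11
Total G or C: 6 + 11 = 17

17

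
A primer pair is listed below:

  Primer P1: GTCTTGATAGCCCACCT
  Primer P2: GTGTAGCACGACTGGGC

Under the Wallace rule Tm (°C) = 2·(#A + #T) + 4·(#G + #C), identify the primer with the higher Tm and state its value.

Primer P1: A+T=8, G+C=9 → Tm = 2(8)+4(9) = 52°C
Primer P2: A+T=6, G+C=11 → Tm = 2(6)+4(11) = 56°C
52°C vs 56°C → primer P2 is higher.

Primer P2, 56°C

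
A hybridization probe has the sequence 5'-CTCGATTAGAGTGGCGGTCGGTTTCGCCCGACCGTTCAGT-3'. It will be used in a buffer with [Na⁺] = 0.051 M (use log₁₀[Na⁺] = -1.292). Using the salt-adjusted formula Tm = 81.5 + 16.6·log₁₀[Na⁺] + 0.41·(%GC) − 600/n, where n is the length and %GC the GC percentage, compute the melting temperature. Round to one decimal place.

69.7°C

Length n = 40. Scanning the sequence gives C=11, G=13, T=11, A=5.
G+C = 24, so %GC = 24/40 × 100 = 60%
Salt term: 16.6 × (-1.292) = -21.447
GC term: 0.41 × 60 = 24.6; length term: −600/40 = −15
Tm = 81.5 + (-21.447) + 24.6 − 15 = 69.653 → 69.7°C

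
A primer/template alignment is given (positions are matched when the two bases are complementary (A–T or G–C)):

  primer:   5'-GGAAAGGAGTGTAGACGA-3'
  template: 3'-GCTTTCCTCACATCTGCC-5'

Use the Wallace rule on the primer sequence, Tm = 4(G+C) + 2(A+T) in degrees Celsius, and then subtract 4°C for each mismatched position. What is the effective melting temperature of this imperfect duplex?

Primer base counts: A=7, T=2, G=8, C=1 → A+T=9, G+C=9
Perfect-match Tm = 2(9) + 4(9) = 18 + 36 = 54°C
Mismatches (positions where the bases are not complementary): 2 (at positions 1, 18)
Effective Tm = 54 − 2×4 = 54 − 8 = 46°C

46°C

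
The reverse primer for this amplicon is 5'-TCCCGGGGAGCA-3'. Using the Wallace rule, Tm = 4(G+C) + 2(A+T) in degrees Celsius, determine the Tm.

T=1, G=5, C=4, A=2
So N_AT = 3 and N_GC = 9.
Tm = 2×3 + 4×9 = 42°C

42°C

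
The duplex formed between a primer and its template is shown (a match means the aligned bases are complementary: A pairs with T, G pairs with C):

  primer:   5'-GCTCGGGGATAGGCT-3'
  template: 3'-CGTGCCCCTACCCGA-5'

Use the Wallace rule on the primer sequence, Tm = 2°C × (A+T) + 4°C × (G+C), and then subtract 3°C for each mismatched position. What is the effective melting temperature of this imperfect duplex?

Primer base counts: A=2, T=3, G=7, C=3 → A+T=5, G+C=10
Perfect-match Tm = 2(5) + 4(10) = 10 + 40 = 50°C
Mismatches (positions where the bases are not complementary): 2 (at positions 3, 11)
Effective Tm = 50 − 2×3 = 50 − 6 = 44°C

44°C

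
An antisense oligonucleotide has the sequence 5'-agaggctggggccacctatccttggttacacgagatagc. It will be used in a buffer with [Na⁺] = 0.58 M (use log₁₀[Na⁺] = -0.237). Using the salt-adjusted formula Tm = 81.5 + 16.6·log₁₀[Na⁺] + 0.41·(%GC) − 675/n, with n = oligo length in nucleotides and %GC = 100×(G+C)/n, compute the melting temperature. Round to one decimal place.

Length n = 39. Counting bases: C=10, T=8, G=12, A=9
G+C = 22, so %GC = 22/39 × 100 = 56.41%
Salt term: 16.6 × (-0.237) = -3.934
GC term: 0.41 × 56.41 = 23.128; length term: −675/39 = −17.308
Tm = 81.5 + (-3.934) + 23.128 − 17.308 = 83.386 → 83.4°C

83.4°C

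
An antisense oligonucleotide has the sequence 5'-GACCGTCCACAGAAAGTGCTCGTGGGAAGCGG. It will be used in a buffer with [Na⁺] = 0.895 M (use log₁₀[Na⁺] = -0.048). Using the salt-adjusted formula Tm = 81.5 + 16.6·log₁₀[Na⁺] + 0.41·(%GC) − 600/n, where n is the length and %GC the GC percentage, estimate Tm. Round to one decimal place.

Length n = 32. G=12, A=8, C=8, T=4
G+C = 20, so %GC = 20/32 × 100 = 62.5%
Salt term: 16.6 × (-0.048) = -0.797
GC term: 0.41 × 62.5 = 25.625; length term: −600/32 = −18.75
Tm = 81.5 + (-0.797) + 25.625 − 18.75 = 87.578 → 87.6°C

87.6°C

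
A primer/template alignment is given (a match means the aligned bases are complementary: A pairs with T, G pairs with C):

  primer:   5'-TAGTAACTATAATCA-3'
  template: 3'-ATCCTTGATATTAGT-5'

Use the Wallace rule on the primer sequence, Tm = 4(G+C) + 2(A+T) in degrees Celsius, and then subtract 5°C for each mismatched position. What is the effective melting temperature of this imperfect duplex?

Primer base counts: A=7, T=5, G=1, C=2 → A+T=12, G+C=3
Perfect-match Tm = 2(12) + 4(3) = 24 + 12 = 36°C
Mismatches (positions where the bases are not complementary): 1 (at position 4)
Effective Tm = 36 − 1×5 = 36 − 5 = 31°C

31°C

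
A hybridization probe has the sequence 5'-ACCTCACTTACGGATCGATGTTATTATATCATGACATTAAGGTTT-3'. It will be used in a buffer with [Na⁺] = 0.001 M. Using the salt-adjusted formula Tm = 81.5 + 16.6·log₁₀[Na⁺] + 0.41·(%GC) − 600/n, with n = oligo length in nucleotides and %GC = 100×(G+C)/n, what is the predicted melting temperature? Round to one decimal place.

32.0°C

Length n = 45. Counting bases: G=7, A=13, T=17, C=8
G+C = 15, so %GC = 15/45 × 100 = 33.333%
Salt term: 16.6 × (-3) = -49.8
GC term: 0.41 × 33.333 = 13.667; length term: −600/45 = −13.333
Tm = 81.5 + (-49.8) + 13.667 − 13.333 = 32.034 → 32.0°C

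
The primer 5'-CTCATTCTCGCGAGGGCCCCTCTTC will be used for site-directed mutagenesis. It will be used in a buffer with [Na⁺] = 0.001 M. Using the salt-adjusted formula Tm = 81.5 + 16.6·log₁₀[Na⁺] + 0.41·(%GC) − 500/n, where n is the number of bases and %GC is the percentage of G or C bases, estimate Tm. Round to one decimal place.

37.9°C

Length n = 25. Base counts: T=7, A=2, C=11, G=5
G+C = 16, so %GC = 16/25 × 100 = 64%
Salt term: 16.6 × (-3) = -49.8
GC term: 0.41 × 64 = 26.24; length term: −500/25 = −20
Tm = 81.5 + (-49.8) + 26.24 − 20 = 37.94 → 37.9°C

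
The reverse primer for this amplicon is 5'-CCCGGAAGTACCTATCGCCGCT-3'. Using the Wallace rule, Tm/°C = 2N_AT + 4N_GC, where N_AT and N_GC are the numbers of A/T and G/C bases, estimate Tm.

72°C

Scanning the sequence gives T=4, G=5, A=4, C=9.
A+T = 8, G+C = 14
Tm = 4·14 + 2·8 = 56 + 16 = 72°C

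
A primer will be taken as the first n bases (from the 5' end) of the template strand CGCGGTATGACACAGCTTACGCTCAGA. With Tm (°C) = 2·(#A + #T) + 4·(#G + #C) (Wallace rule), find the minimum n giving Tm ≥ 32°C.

n = 10

First 9 bases: CGCGGTATG → Tm = 30°C (< 32°C)
First 10 bases: CGCGGTATGA → Tm = 32°C (≥ 32°C)
Each additional base adds 2°C (A/T) or 4°C (G/C), so Tm is non-decreasing in n; n = 10 is the first length to reach 32°C.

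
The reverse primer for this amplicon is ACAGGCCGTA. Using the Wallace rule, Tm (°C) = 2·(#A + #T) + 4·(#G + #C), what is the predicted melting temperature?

Counting bases: T=1, A=3, C=3, G=3
A+T = 4, G+C = 6
Tm = 2(4) + 4(6) = 8 + 24 = 32°C

32°C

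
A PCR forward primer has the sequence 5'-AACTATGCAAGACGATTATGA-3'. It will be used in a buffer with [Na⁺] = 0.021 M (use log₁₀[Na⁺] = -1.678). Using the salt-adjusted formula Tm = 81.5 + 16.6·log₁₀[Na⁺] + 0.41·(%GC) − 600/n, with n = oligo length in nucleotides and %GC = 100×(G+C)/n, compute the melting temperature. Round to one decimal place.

Length n = 21. Scanning the sequence gives C=3, A=9, T=5, G=4.
G+C = 7, so %GC = 7/21 × 100 = 33.333%
Salt term: 16.6 × (-1.678) = -27.855
GC term: 0.41 × 33.333 = 13.667; length term: −600/21 = −28.571
Tm = 81.5 + (-27.855) + 13.667 − 28.571 = 38.741 → 38.7°C

38.7°C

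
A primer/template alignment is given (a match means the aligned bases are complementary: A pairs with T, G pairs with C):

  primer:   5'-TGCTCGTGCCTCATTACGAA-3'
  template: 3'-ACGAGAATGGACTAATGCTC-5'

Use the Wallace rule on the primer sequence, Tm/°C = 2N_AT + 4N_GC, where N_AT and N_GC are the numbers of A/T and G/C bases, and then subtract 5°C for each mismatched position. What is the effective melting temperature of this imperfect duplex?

Primer base counts: A=4, T=6, G=4, C=6 → A+T=10, G+C=10
Perfect-match Tm = 2(10) + 4(10) = 20 + 40 = 60°C
Mismatches (positions where the bases are not complementary): 4 (at positions 6, 8, 12, 20)
Effective Tm = 60 − 4×5 = 60 − 20 = 40°C

40°C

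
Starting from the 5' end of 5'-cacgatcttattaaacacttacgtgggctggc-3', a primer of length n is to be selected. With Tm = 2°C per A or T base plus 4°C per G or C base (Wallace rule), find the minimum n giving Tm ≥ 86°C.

n = 30

First 29 bases: CACGATCTTATTAAACACTTACGTGGGCT → Tm = 82°C (< 86°C)
First 30 bases: CACGATCTTATTAAACACTTACGTGGGCTG → Tm = 86°C (≥ 86°C)
Each additional base adds 2°C (A/T) or 4°C (G/C), so Tm is non-decreasing in n; n = 30 is the first length to reach 86°C.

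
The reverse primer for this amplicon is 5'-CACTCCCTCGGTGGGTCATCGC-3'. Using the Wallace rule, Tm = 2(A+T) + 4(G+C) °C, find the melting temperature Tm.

A=2, T=5, C=9, G=6
A+T = 7, G+C = 15
Tm = 2(7) + 4(15) = 14 + 60 = 74°C

74°C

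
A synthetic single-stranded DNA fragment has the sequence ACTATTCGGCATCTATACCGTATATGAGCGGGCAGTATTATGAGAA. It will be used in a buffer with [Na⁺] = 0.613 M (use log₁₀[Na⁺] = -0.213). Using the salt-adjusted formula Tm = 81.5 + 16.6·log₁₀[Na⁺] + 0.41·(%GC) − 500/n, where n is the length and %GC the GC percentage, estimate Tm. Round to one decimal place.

Length n = 46. Base counts: C=8, T=13, A=14, G=11
G+C = 19, so %GC = 19/46 × 100 = 41.304%
Salt term: 16.6 × (-0.213) = -3.536
GC term: 0.41 × 41.304 = 16.935; length term: −500/46 = −10.87
Tm = 81.5 + (-3.536) + 16.935 − 10.87 = 84.029 → 84.0°C

84.0°C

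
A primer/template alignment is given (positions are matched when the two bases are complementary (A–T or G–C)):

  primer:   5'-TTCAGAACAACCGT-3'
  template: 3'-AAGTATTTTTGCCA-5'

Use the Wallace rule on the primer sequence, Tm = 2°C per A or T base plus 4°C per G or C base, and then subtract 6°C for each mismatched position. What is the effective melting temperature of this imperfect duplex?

Primer base counts: A=5, T=3, G=2, C=4 → A+T=8, G+C=6
Perfect-match Tm = 2(8) + 4(6) = 16 + 24 = 40°C
Mismatches (positions where the bases are not complementary): 3 (at positions 5, 8, 12)
Effective Tm = 40 − 3×6 = 40 − 18 = 22°C

22°C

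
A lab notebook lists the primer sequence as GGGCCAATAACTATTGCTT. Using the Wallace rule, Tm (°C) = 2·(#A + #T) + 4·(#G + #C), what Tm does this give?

54°C

Counting bases: T=6, G=4, A=5, C=4
So N_AT = 11 and N_GC = 8.
Tm = 2×11 + 4×8 = 54°C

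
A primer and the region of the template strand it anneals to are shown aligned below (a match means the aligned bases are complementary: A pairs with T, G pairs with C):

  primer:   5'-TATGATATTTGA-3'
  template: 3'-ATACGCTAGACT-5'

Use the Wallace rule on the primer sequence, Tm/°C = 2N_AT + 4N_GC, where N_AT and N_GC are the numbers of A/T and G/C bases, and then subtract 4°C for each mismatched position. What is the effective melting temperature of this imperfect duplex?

Primer base counts: A=4, T=6, G=2, C=0 → A+T=10, G+C=2
Perfect-match Tm = 2(10) + 4(2) = 20 + 8 = 28°C
Mismatches (positions where the bases are not complementary): 3 (at positions 5, 6, 9)
Effective Tm = 28 − 3×4 = 28 − 12 = 16°C

16°C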